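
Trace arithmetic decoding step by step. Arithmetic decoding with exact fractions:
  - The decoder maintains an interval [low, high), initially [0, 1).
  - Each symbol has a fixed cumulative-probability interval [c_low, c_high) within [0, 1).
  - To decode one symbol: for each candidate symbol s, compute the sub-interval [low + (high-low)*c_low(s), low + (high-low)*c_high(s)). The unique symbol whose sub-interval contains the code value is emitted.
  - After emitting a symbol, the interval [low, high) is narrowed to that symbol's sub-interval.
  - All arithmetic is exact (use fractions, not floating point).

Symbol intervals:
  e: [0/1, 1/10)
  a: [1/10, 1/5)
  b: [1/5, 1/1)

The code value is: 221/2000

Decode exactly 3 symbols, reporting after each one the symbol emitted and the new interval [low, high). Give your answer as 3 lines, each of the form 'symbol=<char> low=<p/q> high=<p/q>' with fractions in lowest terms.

Step 1: interval [0/1, 1/1), width = 1/1 - 0/1 = 1/1
  'e': [0/1 + 1/1*0/1, 0/1 + 1/1*1/10) = [0/1, 1/10)
  'a': [0/1 + 1/1*1/10, 0/1 + 1/1*1/5) = [1/10, 1/5) <- contains code 221/2000
  'b': [0/1 + 1/1*1/5, 0/1 + 1/1*1/1) = [1/5, 1/1)
  emit 'a', narrow to [1/10, 1/5)
Step 2: interval [1/10, 1/5), width = 1/5 - 1/10 = 1/10
  'e': [1/10 + 1/10*0/1, 1/10 + 1/10*1/10) = [1/10, 11/100)
  'a': [1/10 + 1/10*1/10, 1/10 + 1/10*1/5) = [11/100, 3/25) <- contains code 221/2000
  'b': [1/10 + 1/10*1/5, 1/10 + 1/10*1/1) = [3/25, 1/5)
  emit 'a', narrow to [11/100, 3/25)
Step 3: interval [11/100, 3/25), width = 3/25 - 11/100 = 1/100
  'e': [11/100 + 1/100*0/1, 11/100 + 1/100*1/10) = [11/100, 111/1000) <- contains code 221/2000
  'a': [11/100 + 1/100*1/10, 11/100 + 1/100*1/5) = [111/1000, 14/125)
  'b': [11/100 + 1/100*1/5, 11/100 + 1/100*1/1) = [14/125, 3/25)
  emit 'e', narrow to [11/100, 111/1000)

Answer: symbol=a low=1/10 high=1/5
symbol=a low=11/100 high=3/25
symbol=e low=11/100 high=111/1000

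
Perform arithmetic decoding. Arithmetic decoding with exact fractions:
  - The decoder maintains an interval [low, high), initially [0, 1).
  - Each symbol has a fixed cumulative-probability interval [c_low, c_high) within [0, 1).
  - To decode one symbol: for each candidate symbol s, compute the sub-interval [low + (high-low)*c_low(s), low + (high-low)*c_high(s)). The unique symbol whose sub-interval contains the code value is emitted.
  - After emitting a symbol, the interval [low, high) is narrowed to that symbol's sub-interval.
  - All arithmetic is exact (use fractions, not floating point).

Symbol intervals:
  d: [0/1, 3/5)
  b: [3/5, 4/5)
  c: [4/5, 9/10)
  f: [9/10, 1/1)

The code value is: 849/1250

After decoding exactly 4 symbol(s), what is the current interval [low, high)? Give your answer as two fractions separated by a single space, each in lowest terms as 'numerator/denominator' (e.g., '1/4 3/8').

Answer: 84/125 429/625

Derivation:
Step 1: interval [0/1, 1/1), width = 1/1 - 0/1 = 1/1
  'd': [0/1 + 1/1*0/1, 0/1 + 1/1*3/5) = [0/1, 3/5)
  'b': [0/1 + 1/1*3/5, 0/1 + 1/1*4/5) = [3/5, 4/5) <- contains code 849/1250
  'c': [0/1 + 1/1*4/5, 0/1 + 1/1*9/10) = [4/5, 9/10)
  'f': [0/1 + 1/1*9/10, 0/1 + 1/1*1/1) = [9/10, 1/1)
  emit 'b', narrow to [3/5, 4/5)
Step 2: interval [3/5, 4/5), width = 4/5 - 3/5 = 1/5
  'd': [3/5 + 1/5*0/1, 3/5 + 1/5*3/5) = [3/5, 18/25) <- contains code 849/1250
  'b': [3/5 + 1/5*3/5, 3/5 + 1/5*4/5) = [18/25, 19/25)
  'c': [3/5 + 1/5*4/5, 3/5 + 1/5*9/10) = [19/25, 39/50)
  'f': [3/5 + 1/5*9/10, 3/5 + 1/5*1/1) = [39/50, 4/5)
  emit 'd', narrow to [3/5, 18/25)
Step 3: interval [3/5, 18/25), width = 18/25 - 3/5 = 3/25
  'd': [3/5 + 3/25*0/1, 3/5 + 3/25*3/5) = [3/5, 84/125)
  'b': [3/5 + 3/25*3/5, 3/5 + 3/25*4/5) = [84/125, 87/125) <- contains code 849/1250
  'c': [3/5 + 3/25*4/5, 3/5 + 3/25*9/10) = [87/125, 177/250)
  'f': [3/5 + 3/25*9/10, 3/5 + 3/25*1/1) = [177/250, 18/25)
  emit 'b', narrow to [84/125, 87/125)
Step 4: interval [84/125, 87/125), width = 87/125 - 84/125 = 3/125
  'd': [84/125 + 3/125*0/1, 84/125 + 3/125*3/5) = [84/125, 429/625) <- contains code 849/1250
  'b': [84/125 + 3/125*3/5, 84/125 + 3/125*4/5) = [429/625, 432/625)
  'c': [84/125 + 3/125*4/5, 84/125 + 3/125*9/10) = [432/625, 867/1250)
  'f': [84/125 + 3/125*9/10, 84/125 + 3/125*1/1) = [867/1250, 87/125)
  emit 'd', narrow to [84/125, 429/625)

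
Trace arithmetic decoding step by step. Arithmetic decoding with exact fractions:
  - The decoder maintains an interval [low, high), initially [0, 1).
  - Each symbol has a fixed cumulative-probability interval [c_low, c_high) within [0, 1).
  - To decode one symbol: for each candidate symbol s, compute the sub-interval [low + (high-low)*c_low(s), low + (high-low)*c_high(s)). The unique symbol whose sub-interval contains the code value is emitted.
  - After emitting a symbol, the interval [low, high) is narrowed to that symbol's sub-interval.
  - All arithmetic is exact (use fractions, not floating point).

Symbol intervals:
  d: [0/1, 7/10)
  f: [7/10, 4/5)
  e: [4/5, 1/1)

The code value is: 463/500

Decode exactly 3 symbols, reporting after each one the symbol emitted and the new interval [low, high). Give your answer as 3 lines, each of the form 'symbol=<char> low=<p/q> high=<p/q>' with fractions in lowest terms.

Answer: symbol=e low=4/5 high=1/1
symbol=d low=4/5 high=47/50
symbol=e low=114/125 high=47/50

Derivation:
Step 1: interval [0/1, 1/1), width = 1/1 - 0/1 = 1/1
  'd': [0/1 + 1/1*0/1, 0/1 + 1/1*7/10) = [0/1, 7/10)
  'f': [0/1 + 1/1*7/10, 0/1 + 1/1*4/5) = [7/10, 4/5)
  'e': [0/1 + 1/1*4/5, 0/1 + 1/1*1/1) = [4/5, 1/1) <- contains code 463/500
  emit 'e', narrow to [4/5, 1/1)
Step 2: interval [4/5, 1/1), width = 1/1 - 4/5 = 1/5
  'd': [4/5 + 1/5*0/1, 4/5 + 1/5*7/10) = [4/5, 47/50) <- contains code 463/500
  'f': [4/5 + 1/5*7/10, 4/5 + 1/5*4/5) = [47/50, 24/25)
  'e': [4/5 + 1/5*4/5, 4/5 + 1/5*1/1) = [24/25, 1/1)
  emit 'd', narrow to [4/5, 47/50)
Step 3: interval [4/5, 47/50), width = 47/50 - 4/5 = 7/50
  'd': [4/5 + 7/50*0/1, 4/5 + 7/50*7/10) = [4/5, 449/500)
  'f': [4/5 + 7/50*7/10, 4/5 + 7/50*4/5) = [449/500, 114/125)
  'e': [4/5 + 7/50*4/5, 4/5 + 7/50*1/1) = [114/125, 47/50) <- contains code 463/500
  emit 'e', narrow to [114/125, 47/50)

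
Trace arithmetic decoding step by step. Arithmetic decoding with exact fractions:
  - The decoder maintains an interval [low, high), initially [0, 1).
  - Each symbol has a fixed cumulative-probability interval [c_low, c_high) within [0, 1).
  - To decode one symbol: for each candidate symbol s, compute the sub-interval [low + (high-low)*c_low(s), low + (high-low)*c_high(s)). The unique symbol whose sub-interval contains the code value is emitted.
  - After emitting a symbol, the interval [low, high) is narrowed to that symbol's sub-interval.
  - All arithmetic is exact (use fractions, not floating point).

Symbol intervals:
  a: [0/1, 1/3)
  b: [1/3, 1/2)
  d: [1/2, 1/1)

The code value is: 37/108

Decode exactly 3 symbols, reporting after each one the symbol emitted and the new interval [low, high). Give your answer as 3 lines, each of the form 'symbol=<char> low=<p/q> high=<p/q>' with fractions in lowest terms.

Step 1: interval [0/1, 1/1), width = 1/1 - 0/1 = 1/1
  'a': [0/1 + 1/1*0/1, 0/1 + 1/1*1/3) = [0/1, 1/3)
  'b': [0/1 + 1/1*1/3, 0/1 + 1/1*1/2) = [1/3, 1/2) <- contains code 37/108
  'd': [0/1 + 1/1*1/2, 0/1 + 1/1*1/1) = [1/2, 1/1)
  emit 'b', narrow to [1/3, 1/2)
Step 2: interval [1/3, 1/2), width = 1/2 - 1/3 = 1/6
  'a': [1/3 + 1/6*0/1, 1/3 + 1/6*1/3) = [1/3, 7/18) <- contains code 37/108
  'b': [1/3 + 1/6*1/3, 1/3 + 1/6*1/2) = [7/18, 5/12)
  'd': [1/3 + 1/6*1/2, 1/3 + 1/6*1/1) = [5/12, 1/2)
  emit 'a', narrow to [1/3, 7/18)
Step 3: interval [1/3, 7/18), width = 7/18 - 1/3 = 1/18
  'a': [1/3 + 1/18*0/1, 1/3 + 1/18*1/3) = [1/3, 19/54) <- contains code 37/108
  'b': [1/3 + 1/18*1/3, 1/3 + 1/18*1/2) = [19/54, 13/36)
  'd': [1/3 + 1/18*1/2, 1/3 + 1/18*1/1) = [13/36, 7/18)
  emit 'a', narrow to [1/3, 19/54)

Answer: symbol=b low=1/3 high=1/2
symbol=a low=1/3 high=7/18
symbol=a low=1/3 high=19/54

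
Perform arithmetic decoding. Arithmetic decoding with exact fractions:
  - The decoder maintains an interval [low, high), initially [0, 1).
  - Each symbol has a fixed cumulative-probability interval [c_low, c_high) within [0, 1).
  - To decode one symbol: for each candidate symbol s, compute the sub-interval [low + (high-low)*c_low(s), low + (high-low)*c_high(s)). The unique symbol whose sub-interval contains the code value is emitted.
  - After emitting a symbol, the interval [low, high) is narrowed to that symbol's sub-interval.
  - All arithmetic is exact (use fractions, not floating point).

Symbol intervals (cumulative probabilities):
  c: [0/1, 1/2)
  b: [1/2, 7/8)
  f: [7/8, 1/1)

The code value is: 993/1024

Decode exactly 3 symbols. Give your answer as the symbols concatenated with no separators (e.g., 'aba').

Answer: fbb

Derivation:
Step 1: interval [0/1, 1/1), width = 1/1 - 0/1 = 1/1
  'c': [0/1 + 1/1*0/1, 0/1 + 1/1*1/2) = [0/1, 1/2)
  'b': [0/1 + 1/1*1/2, 0/1 + 1/1*7/8) = [1/2, 7/8)
  'f': [0/1 + 1/1*7/8, 0/1 + 1/1*1/1) = [7/8, 1/1) <- contains code 993/1024
  emit 'f', narrow to [7/8, 1/1)
Step 2: interval [7/8, 1/1), width = 1/1 - 7/8 = 1/8
  'c': [7/8 + 1/8*0/1, 7/8 + 1/8*1/2) = [7/8, 15/16)
  'b': [7/8 + 1/8*1/2, 7/8 + 1/8*7/8) = [15/16, 63/64) <- contains code 993/1024
  'f': [7/8 + 1/8*7/8, 7/8 + 1/8*1/1) = [63/64, 1/1)
  emit 'b', narrow to [15/16, 63/64)
Step 3: interval [15/16, 63/64), width = 63/64 - 15/16 = 3/64
  'c': [15/16 + 3/64*0/1, 15/16 + 3/64*1/2) = [15/16, 123/128)
  'b': [15/16 + 3/64*1/2, 15/16 + 3/64*7/8) = [123/128, 501/512) <- contains code 993/1024
  'f': [15/16 + 3/64*7/8, 15/16 + 3/64*1/1) = [501/512, 63/64)
  emit 'b', narrow to [123/128, 501/512)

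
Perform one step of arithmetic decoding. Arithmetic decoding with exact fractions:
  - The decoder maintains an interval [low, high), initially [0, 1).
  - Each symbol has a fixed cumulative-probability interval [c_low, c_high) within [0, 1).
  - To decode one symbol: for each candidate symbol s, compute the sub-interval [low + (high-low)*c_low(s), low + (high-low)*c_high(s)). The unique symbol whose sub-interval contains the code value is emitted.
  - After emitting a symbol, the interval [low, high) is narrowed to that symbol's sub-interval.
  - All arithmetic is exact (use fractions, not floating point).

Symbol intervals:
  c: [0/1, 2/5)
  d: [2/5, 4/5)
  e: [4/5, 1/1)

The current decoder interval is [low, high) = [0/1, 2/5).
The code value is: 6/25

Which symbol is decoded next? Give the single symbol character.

Answer: d

Derivation:
Interval width = high − low = 2/5 − 0/1 = 2/5
Scaled code = (code − low) / width = (6/25 − 0/1) / 2/5 = 3/5
  c: [0/1, 2/5) 
  d: [2/5, 4/5) ← scaled code falls here ✓
  e: [4/5, 1/1) 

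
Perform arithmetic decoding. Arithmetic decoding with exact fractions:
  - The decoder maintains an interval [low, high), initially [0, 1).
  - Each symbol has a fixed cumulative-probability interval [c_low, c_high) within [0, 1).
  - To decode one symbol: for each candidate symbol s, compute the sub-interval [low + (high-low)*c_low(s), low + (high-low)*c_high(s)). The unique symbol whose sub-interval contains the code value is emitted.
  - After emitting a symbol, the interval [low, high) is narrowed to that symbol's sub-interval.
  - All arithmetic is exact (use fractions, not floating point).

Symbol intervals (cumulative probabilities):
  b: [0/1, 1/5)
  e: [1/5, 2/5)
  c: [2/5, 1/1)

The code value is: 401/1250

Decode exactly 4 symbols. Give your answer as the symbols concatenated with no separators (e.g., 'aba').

Answer: ecec

Derivation:
Step 1: interval [0/1, 1/1), width = 1/1 - 0/1 = 1/1
  'b': [0/1 + 1/1*0/1, 0/1 + 1/1*1/5) = [0/1, 1/5)
  'e': [0/1 + 1/1*1/5, 0/1 + 1/1*2/5) = [1/5, 2/5) <- contains code 401/1250
  'c': [0/1 + 1/1*2/5, 0/1 + 1/1*1/1) = [2/5, 1/1)
  emit 'e', narrow to [1/5, 2/5)
Step 2: interval [1/5, 2/5), width = 2/5 - 1/5 = 1/5
  'b': [1/5 + 1/5*0/1, 1/5 + 1/5*1/5) = [1/5, 6/25)
  'e': [1/5 + 1/5*1/5, 1/5 + 1/5*2/5) = [6/25, 7/25)
  'c': [1/5 + 1/5*2/5, 1/5 + 1/5*1/1) = [7/25, 2/5) <- contains code 401/1250
  emit 'c', narrow to [7/25, 2/5)
Step 3: interval [7/25, 2/5), width = 2/5 - 7/25 = 3/25
  'b': [7/25 + 3/25*0/1, 7/25 + 3/25*1/5) = [7/25, 38/125)
  'e': [7/25 + 3/25*1/5, 7/25 + 3/25*2/5) = [38/125, 41/125) <- contains code 401/1250
  'c': [7/25 + 3/25*2/5, 7/25 + 3/25*1/1) = [41/125, 2/5)
  emit 'e', narrow to [38/125, 41/125)
Step 4: interval [38/125, 41/125), width = 41/125 - 38/125 = 3/125
  'b': [38/125 + 3/125*0/1, 38/125 + 3/125*1/5) = [38/125, 193/625)
  'e': [38/125 + 3/125*1/5, 38/125 + 3/125*2/5) = [193/625, 196/625)
  'c': [38/125 + 3/125*2/5, 38/125 + 3/125*1/1) = [196/625, 41/125) <- contains code 401/1250
  emit 'c', narrow to [196/625, 41/125)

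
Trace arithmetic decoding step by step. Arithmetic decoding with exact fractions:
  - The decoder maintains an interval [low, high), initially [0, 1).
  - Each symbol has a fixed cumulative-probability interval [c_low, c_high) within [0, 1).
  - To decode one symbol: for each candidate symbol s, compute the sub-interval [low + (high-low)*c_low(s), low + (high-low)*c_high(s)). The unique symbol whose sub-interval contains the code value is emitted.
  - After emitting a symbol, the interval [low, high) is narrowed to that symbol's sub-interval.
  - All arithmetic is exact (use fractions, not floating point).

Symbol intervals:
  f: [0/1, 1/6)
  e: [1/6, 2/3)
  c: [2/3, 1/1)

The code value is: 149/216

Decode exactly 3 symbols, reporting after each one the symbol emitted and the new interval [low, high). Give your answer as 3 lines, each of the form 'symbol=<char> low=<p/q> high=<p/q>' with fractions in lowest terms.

Answer: symbol=c low=2/3 high=1/1
symbol=f low=2/3 high=13/18
symbol=e low=73/108 high=19/27

Derivation:
Step 1: interval [0/1, 1/1), width = 1/1 - 0/1 = 1/1
  'f': [0/1 + 1/1*0/1, 0/1 + 1/1*1/6) = [0/1, 1/6)
  'e': [0/1 + 1/1*1/6, 0/1 + 1/1*2/3) = [1/6, 2/3)
  'c': [0/1 + 1/1*2/3, 0/1 + 1/1*1/1) = [2/3, 1/1) <- contains code 149/216
  emit 'c', narrow to [2/3, 1/1)
Step 2: interval [2/3, 1/1), width = 1/1 - 2/3 = 1/3
  'f': [2/3 + 1/3*0/1, 2/3 + 1/3*1/6) = [2/3, 13/18) <- contains code 149/216
  'e': [2/3 + 1/3*1/6, 2/3 + 1/3*2/3) = [13/18, 8/9)
  'c': [2/3 + 1/3*2/3, 2/3 + 1/3*1/1) = [8/9, 1/1)
  emit 'f', narrow to [2/3, 13/18)
Step 3: interval [2/3, 13/18), width = 13/18 - 2/3 = 1/18
  'f': [2/3 + 1/18*0/1, 2/3 + 1/18*1/6) = [2/3, 73/108)
  'e': [2/3 + 1/18*1/6, 2/3 + 1/18*2/3) = [73/108, 19/27) <- contains code 149/216
  'c': [2/3 + 1/18*2/3, 2/3 + 1/18*1/1) = [19/27, 13/18)
  emit 'e', narrow to [73/108, 19/27)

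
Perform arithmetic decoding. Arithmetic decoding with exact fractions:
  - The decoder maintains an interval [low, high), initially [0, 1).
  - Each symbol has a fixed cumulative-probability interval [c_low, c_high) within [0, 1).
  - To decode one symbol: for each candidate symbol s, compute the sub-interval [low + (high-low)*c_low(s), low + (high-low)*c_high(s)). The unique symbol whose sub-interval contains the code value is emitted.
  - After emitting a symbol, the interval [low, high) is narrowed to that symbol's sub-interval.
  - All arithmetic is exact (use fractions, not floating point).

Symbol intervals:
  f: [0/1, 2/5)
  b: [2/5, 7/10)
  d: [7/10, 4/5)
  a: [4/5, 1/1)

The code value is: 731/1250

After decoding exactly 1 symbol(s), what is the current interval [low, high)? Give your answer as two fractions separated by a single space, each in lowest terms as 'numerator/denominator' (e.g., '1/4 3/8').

Answer: 2/5 7/10

Derivation:
Step 1: interval [0/1, 1/1), width = 1/1 - 0/1 = 1/1
  'f': [0/1 + 1/1*0/1, 0/1 + 1/1*2/5) = [0/1, 2/5)
  'b': [0/1 + 1/1*2/5, 0/1 + 1/1*7/10) = [2/5, 7/10) <- contains code 731/1250
  'd': [0/1 + 1/1*7/10, 0/1 + 1/1*4/5) = [7/10, 4/5)
  'a': [0/1 + 1/1*4/5, 0/1 + 1/1*1/1) = [4/5, 1/1)
  emit 'b', narrow to [2/5, 7/10)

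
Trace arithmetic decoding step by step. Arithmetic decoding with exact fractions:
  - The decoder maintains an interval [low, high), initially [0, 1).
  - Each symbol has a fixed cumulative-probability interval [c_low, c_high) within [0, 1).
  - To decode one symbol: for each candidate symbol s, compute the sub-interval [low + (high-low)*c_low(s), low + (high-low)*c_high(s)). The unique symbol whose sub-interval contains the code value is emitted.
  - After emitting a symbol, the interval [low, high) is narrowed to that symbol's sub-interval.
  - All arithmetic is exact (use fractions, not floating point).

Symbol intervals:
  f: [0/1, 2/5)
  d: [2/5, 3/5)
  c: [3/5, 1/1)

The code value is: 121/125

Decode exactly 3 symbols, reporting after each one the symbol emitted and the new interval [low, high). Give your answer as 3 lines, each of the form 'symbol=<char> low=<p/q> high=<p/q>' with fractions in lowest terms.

Answer: symbol=c low=3/5 high=1/1
symbol=c low=21/25 high=1/1
symbol=c low=117/125 high=1/1

Derivation:
Step 1: interval [0/1, 1/1), width = 1/1 - 0/1 = 1/1
  'f': [0/1 + 1/1*0/1, 0/1 + 1/1*2/5) = [0/1, 2/5)
  'd': [0/1 + 1/1*2/5, 0/1 + 1/1*3/5) = [2/5, 3/5)
  'c': [0/1 + 1/1*3/5, 0/1 + 1/1*1/1) = [3/5, 1/1) <- contains code 121/125
  emit 'c', narrow to [3/5, 1/1)
Step 2: interval [3/5, 1/1), width = 1/1 - 3/5 = 2/5
  'f': [3/5 + 2/5*0/1, 3/5 + 2/5*2/5) = [3/5, 19/25)
  'd': [3/5 + 2/5*2/5, 3/5 + 2/5*3/5) = [19/25, 21/25)
  'c': [3/5 + 2/5*3/5, 3/5 + 2/5*1/1) = [21/25, 1/1) <- contains code 121/125
  emit 'c', narrow to [21/25, 1/1)
Step 3: interval [21/25, 1/1), width = 1/1 - 21/25 = 4/25
  'f': [21/25 + 4/25*0/1, 21/25 + 4/25*2/5) = [21/25, 113/125)
  'd': [21/25 + 4/25*2/5, 21/25 + 4/25*3/5) = [113/125, 117/125)
  'c': [21/25 + 4/25*3/5, 21/25 + 4/25*1/1) = [117/125, 1/1) <- contains code 121/125
  emit 'c', narrow to [117/125, 1/1)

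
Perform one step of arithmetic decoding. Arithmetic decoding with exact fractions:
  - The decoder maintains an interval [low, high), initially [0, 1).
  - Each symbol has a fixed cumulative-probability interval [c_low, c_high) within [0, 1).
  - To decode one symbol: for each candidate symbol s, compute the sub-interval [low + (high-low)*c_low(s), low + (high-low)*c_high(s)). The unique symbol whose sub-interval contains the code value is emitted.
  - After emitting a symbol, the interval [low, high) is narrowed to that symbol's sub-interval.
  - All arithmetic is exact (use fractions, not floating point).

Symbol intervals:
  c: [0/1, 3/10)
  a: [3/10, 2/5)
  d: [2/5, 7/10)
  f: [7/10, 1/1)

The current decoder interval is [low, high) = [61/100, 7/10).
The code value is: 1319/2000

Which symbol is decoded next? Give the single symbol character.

Interval width = high − low = 7/10 − 61/100 = 9/100
Scaled code = (code − low) / width = (1319/2000 − 61/100) / 9/100 = 11/20
  c: [0/1, 3/10) 
  a: [3/10, 2/5) 
  d: [2/5, 7/10) ← scaled code falls here ✓
  f: [7/10, 1/1) 

Answer: d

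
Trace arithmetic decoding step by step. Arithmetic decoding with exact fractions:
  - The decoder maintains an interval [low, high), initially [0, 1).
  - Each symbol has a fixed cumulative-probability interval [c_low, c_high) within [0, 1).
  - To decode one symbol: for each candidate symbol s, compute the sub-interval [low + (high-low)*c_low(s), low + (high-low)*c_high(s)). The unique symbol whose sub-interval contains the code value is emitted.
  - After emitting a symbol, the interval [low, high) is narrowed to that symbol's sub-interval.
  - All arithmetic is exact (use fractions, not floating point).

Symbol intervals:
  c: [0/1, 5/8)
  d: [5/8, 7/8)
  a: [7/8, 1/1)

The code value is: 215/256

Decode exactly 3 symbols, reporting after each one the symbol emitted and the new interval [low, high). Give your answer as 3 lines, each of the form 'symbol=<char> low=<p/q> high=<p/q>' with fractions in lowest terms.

Answer: symbol=d low=5/8 high=7/8
symbol=d low=25/32 high=27/32
symbol=a low=107/128 high=27/32

Derivation:
Step 1: interval [0/1, 1/1), width = 1/1 - 0/1 = 1/1
  'c': [0/1 + 1/1*0/1, 0/1 + 1/1*5/8) = [0/1, 5/8)
  'd': [0/1 + 1/1*5/8, 0/1 + 1/1*7/8) = [5/8, 7/8) <- contains code 215/256
  'a': [0/1 + 1/1*7/8, 0/1 + 1/1*1/1) = [7/8, 1/1)
  emit 'd', narrow to [5/8, 7/8)
Step 2: interval [5/8, 7/8), width = 7/8 - 5/8 = 1/4
  'c': [5/8 + 1/4*0/1, 5/8 + 1/4*5/8) = [5/8, 25/32)
  'd': [5/8 + 1/4*5/8, 5/8 + 1/4*7/8) = [25/32, 27/32) <- contains code 215/256
  'a': [5/8 + 1/4*7/8, 5/8 + 1/4*1/1) = [27/32, 7/8)
  emit 'd', narrow to [25/32, 27/32)
Step 3: interval [25/32, 27/32), width = 27/32 - 25/32 = 1/16
  'c': [25/32 + 1/16*0/1, 25/32 + 1/16*5/8) = [25/32, 105/128)
  'd': [25/32 + 1/16*5/8, 25/32 + 1/16*7/8) = [105/128, 107/128)
  'a': [25/32 + 1/16*7/8, 25/32 + 1/16*1/1) = [107/128, 27/32) <- contains code 215/256
  emit 'a', narrow to [107/128, 27/32)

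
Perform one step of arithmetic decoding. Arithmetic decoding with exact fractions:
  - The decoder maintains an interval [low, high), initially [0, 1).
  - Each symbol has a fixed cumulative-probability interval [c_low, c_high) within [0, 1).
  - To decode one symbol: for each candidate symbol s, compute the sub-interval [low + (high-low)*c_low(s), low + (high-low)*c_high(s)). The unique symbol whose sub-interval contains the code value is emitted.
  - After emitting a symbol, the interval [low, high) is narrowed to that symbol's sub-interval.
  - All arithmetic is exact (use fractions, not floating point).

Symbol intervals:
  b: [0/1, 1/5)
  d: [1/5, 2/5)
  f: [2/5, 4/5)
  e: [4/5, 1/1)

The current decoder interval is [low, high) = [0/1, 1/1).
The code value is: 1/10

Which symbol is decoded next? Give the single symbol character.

Interval width = high − low = 1/1 − 0/1 = 1/1
Scaled code = (code − low) / width = (1/10 − 0/1) / 1/1 = 1/10
  b: [0/1, 1/5) ← scaled code falls here ✓
  d: [1/5, 2/5) 
  f: [2/5, 4/5) 
  e: [4/5, 1/1) 

Answer: b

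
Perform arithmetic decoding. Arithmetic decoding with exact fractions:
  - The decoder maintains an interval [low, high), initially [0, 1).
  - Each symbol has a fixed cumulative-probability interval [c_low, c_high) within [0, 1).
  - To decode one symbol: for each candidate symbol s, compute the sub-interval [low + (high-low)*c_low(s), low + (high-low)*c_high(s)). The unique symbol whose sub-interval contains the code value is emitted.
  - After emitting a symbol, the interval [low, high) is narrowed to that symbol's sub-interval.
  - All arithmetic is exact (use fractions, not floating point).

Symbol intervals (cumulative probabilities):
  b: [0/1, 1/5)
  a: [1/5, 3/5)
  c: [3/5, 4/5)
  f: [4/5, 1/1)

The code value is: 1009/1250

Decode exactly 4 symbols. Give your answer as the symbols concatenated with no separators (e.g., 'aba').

Step 1: interval [0/1, 1/1), width = 1/1 - 0/1 = 1/1
  'b': [0/1 + 1/1*0/1, 0/1 + 1/1*1/5) = [0/1, 1/5)
  'a': [0/1 + 1/1*1/5, 0/1 + 1/1*3/5) = [1/5, 3/5)
  'c': [0/1 + 1/1*3/5, 0/1 + 1/1*4/5) = [3/5, 4/5)
  'f': [0/1 + 1/1*4/5, 0/1 + 1/1*1/1) = [4/5, 1/1) <- contains code 1009/1250
  emit 'f', narrow to [4/5, 1/1)
Step 2: interval [4/5, 1/1), width = 1/1 - 4/5 = 1/5
  'b': [4/5 + 1/5*0/1, 4/5 + 1/5*1/5) = [4/5, 21/25) <- contains code 1009/1250
  'a': [4/5 + 1/5*1/5, 4/5 + 1/5*3/5) = [21/25, 23/25)
  'c': [4/5 + 1/5*3/5, 4/5 + 1/5*4/5) = [23/25, 24/25)
  'f': [4/5 + 1/5*4/5, 4/5 + 1/5*1/1) = [24/25, 1/1)
  emit 'b', narrow to [4/5, 21/25)
Step 3: interval [4/5, 21/25), width = 21/25 - 4/5 = 1/25
  'b': [4/5 + 1/25*0/1, 4/5 + 1/25*1/5) = [4/5, 101/125) <- contains code 1009/1250
  'a': [4/5 + 1/25*1/5, 4/5 + 1/25*3/5) = [101/125, 103/125)
  'c': [4/5 + 1/25*3/5, 4/5 + 1/25*4/5) = [103/125, 104/125)
  'f': [4/5 + 1/25*4/5, 4/5 + 1/25*1/1) = [104/125, 21/25)
  emit 'b', narrow to [4/5, 101/125)
Step 4: interval [4/5, 101/125), width = 101/125 - 4/5 = 1/125
  'b': [4/5 + 1/125*0/1, 4/5 + 1/125*1/5) = [4/5, 501/625)
  'a': [4/5 + 1/125*1/5, 4/5 + 1/125*3/5) = [501/625, 503/625)
  'c': [4/5 + 1/125*3/5, 4/5 + 1/125*4/5) = [503/625, 504/625)
  'f': [4/5 + 1/125*4/5, 4/5 + 1/125*1/1) = [504/625, 101/125) <- contains code 1009/1250
  emit 'f', narrow to [504/625, 101/125)

Answer: fbbf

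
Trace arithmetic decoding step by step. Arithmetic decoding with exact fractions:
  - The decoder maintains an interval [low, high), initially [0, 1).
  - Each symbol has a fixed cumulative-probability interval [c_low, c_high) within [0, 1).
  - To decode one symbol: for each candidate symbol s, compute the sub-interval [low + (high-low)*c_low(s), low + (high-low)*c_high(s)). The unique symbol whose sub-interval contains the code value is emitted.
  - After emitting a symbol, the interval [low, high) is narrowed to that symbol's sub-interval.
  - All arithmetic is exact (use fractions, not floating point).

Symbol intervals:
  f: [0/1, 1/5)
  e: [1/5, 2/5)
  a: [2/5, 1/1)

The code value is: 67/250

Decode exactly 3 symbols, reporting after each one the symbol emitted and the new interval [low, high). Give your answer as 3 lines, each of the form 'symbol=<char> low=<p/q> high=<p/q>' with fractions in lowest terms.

Step 1: interval [0/1, 1/1), width = 1/1 - 0/1 = 1/1
  'f': [0/1 + 1/1*0/1, 0/1 + 1/1*1/5) = [0/1, 1/5)
  'e': [0/1 + 1/1*1/5, 0/1 + 1/1*2/5) = [1/5, 2/5) <- contains code 67/250
  'a': [0/1 + 1/1*2/5, 0/1 + 1/1*1/1) = [2/5, 1/1)
  emit 'e', narrow to [1/5, 2/5)
Step 2: interval [1/5, 2/5), width = 2/5 - 1/5 = 1/5
  'f': [1/5 + 1/5*0/1, 1/5 + 1/5*1/5) = [1/5, 6/25)
  'e': [1/5 + 1/5*1/5, 1/5 + 1/5*2/5) = [6/25, 7/25) <- contains code 67/250
  'a': [1/5 + 1/5*2/5, 1/5 + 1/5*1/1) = [7/25, 2/5)
  emit 'e', narrow to [6/25, 7/25)
Step 3: interval [6/25, 7/25), width = 7/25 - 6/25 = 1/25
  'f': [6/25 + 1/25*0/1, 6/25 + 1/25*1/5) = [6/25, 31/125)
  'e': [6/25 + 1/25*1/5, 6/25 + 1/25*2/5) = [31/125, 32/125)
  'a': [6/25 + 1/25*2/5, 6/25 + 1/25*1/1) = [32/125, 7/25) <- contains code 67/250
  emit 'a', narrow to [32/125, 7/25)

Answer: symbol=e low=1/5 high=2/5
symbol=e low=6/25 high=7/25
symbol=a low=32/125 high=7/25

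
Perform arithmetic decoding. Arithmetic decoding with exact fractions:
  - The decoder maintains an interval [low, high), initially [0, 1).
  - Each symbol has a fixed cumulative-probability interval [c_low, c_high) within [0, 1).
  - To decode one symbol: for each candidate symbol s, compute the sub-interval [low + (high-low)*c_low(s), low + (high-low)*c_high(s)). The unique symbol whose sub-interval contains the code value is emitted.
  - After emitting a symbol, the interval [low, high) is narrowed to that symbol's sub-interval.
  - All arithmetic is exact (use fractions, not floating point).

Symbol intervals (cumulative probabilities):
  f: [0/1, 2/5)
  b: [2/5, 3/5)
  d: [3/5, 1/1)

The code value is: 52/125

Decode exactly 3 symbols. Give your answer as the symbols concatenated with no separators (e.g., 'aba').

Answer: bff

Derivation:
Step 1: interval [0/1, 1/1), width = 1/1 - 0/1 = 1/1
  'f': [0/1 + 1/1*0/1, 0/1 + 1/1*2/5) = [0/1, 2/5)
  'b': [0/1 + 1/1*2/5, 0/1 + 1/1*3/5) = [2/5, 3/5) <- contains code 52/125
  'd': [0/1 + 1/1*3/5, 0/1 + 1/1*1/1) = [3/5, 1/1)
  emit 'b', narrow to [2/5, 3/5)
Step 2: interval [2/5, 3/5), width = 3/5 - 2/5 = 1/5
  'f': [2/5 + 1/5*0/1, 2/5 + 1/5*2/5) = [2/5, 12/25) <- contains code 52/125
  'b': [2/5 + 1/5*2/5, 2/5 + 1/5*3/5) = [12/25, 13/25)
  'd': [2/5 + 1/5*3/5, 2/5 + 1/5*1/1) = [13/25, 3/5)
  emit 'f', narrow to [2/5, 12/25)
Step 3: interval [2/5, 12/25), width = 12/25 - 2/5 = 2/25
  'f': [2/5 + 2/25*0/1, 2/5 + 2/25*2/5) = [2/5, 54/125) <- contains code 52/125
  'b': [2/5 + 2/25*2/5, 2/5 + 2/25*3/5) = [54/125, 56/125)
  'd': [2/5 + 2/25*3/5, 2/5 + 2/25*1/1) = [56/125, 12/25)
  emit 'f', narrow to [2/5, 54/125)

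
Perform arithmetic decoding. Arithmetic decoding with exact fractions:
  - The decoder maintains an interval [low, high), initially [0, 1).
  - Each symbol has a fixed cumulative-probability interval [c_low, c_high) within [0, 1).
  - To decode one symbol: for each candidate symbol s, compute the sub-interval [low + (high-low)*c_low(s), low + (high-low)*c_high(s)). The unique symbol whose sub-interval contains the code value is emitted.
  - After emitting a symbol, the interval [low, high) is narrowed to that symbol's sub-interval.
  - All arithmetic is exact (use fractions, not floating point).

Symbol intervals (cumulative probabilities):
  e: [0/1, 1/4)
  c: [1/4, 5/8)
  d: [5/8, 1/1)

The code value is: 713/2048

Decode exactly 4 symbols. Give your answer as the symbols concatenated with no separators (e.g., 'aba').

Answer: ccee

Derivation:
Step 1: interval [0/1, 1/1), width = 1/1 - 0/1 = 1/1
  'e': [0/1 + 1/1*0/1, 0/1 + 1/1*1/4) = [0/1, 1/4)
  'c': [0/1 + 1/1*1/4, 0/1 + 1/1*5/8) = [1/4, 5/8) <- contains code 713/2048
  'd': [0/1 + 1/1*5/8, 0/1 + 1/1*1/1) = [5/8, 1/1)
  emit 'c', narrow to [1/4, 5/8)
Step 2: interval [1/4, 5/8), width = 5/8 - 1/4 = 3/8
  'e': [1/4 + 3/8*0/1, 1/4 + 3/8*1/4) = [1/4, 11/32)
  'c': [1/4 + 3/8*1/4, 1/4 + 3/8*5/8) = [11/32, 31/64) <- contains code 713/2048
  'd': [1/4 + 3/8*5/8, 1/4 + 3/8*1/1) = [31/64, 5/8)
  emit 'c', narrow to [11/32, 31/64)
Step 3: interval [11/32, 31/64), width = 31/64 - 11/32 = 9/64
  'e': [11/32 + 9/64*0/1, 11/32 + 9/64*1/4) = [11/32, 97/256) <- contains code 713/2048
  'c': [11/32 + 9/64*1/4, 11/32 + 9/64*5/8) = [97/256, 221/512)
  'd': [11/32 + 9/64*5/8, 11/32 + 9/64*1/1) = [221/512, 31/64)
  emit 'e', narrow to [11/32, 97/256)
Step 4: interval [11/32, 97/256), width = 97/256 - 11/32 = 9/256
  'e': [11/32 + 9/256*0/1, 11/32 + 9/256*1/4) = [11/32, 361/1024) <- contains code 713/2048
  'c': [11/32 + 9/256*1/4, 11/32 + 9/256*5/8) = [361/1024, 749/2048)
  'd': [11/32 + 9/256*5/8, 11/32 + 9/256*1/1) = [749/2048, 97/256)
  emit 'e', narrow to [11/32, 361/1024)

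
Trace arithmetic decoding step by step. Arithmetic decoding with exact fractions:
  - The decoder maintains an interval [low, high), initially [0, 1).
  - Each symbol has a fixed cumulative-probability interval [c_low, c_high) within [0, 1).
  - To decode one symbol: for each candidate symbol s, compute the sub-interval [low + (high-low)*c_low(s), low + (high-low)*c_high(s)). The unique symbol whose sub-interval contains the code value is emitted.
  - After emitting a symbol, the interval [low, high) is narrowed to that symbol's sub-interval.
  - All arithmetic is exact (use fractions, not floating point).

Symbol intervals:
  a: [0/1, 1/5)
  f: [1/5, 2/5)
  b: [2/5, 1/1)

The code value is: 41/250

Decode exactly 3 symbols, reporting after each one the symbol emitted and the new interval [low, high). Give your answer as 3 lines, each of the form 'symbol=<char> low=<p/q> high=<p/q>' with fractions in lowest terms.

Step 1: interval [0/1, 1/1), width = 1/1 - 0/1 = 1/1
  'a': [0/1 + 1/1*0/1, 0/1 + 1/1*1/5) = [0/1, 1/5) <- contains code 41/250
  'f': [0/1 + 1/1*1/5, 0/1 + 1/1*2/5) = [1/5, 2/5)
  'b': [0/1 + 1/1*2/5, 0/1 + 1/1*1/1) = [2/5, 1/1)
  emit 'a', narrow to [0/1, 1/5)
Step 2: interval [0/1, 1/5), width = 1/5 - 0/1 = 1/5
  'a': [0/1 + 1/5*0/1, 0/1 + 1/5*1/5) = [0/1, 1/25)
  'f': [0/1 + 1/5*1/5, 0/1 + 1/5*2/5) = [1/25, 2/25)
  'b': [0/1 + 1/5*2/5, 0/1 + 1/5*1/1) = [2/25, 1/5) <- contains code 41/250
  emit 'b', narrow to [2/25, 1/5)
Step 3: interval [2/25, 1/5), width = 1/5 - 2/25 = 3/25
  'a': [2/25 + 3/25*0/1, 2/25 + 3/25*1/5) = [2/25, 13/125)
  'f': [2/25 + 3/25*1/5, 2/25 + 3/25*2/5) = [13/125, 16/125)
  'b': [2/25 + 3/25*2/5, 2/25 + 3/25*1/1) = [16/125, 1/5) <- contains code 41/250
  emit 'b', narrow to [16/125, 1/5)

Answer: symbol=a low=0/1 high=1/5
symbol=b low=2/25 high=1/5
symbol=b low=16/125 high=1/5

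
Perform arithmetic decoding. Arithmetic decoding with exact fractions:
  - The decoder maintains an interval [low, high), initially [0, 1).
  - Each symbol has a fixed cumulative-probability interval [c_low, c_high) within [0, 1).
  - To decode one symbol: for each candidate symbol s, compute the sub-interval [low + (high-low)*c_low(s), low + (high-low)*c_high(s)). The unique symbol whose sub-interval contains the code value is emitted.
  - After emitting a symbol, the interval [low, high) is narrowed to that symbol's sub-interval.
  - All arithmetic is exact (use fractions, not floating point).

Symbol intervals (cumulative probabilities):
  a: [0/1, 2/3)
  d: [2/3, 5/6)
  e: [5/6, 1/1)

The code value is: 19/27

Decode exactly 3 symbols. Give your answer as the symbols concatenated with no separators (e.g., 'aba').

Answer: daa

Derivation:
Step 1: interval [0/1, 1/1), width = 1/1 - 0/1 = 1/1
  'a': [0/1 + 1/1*0/1, 0/1 + 1/1*2/3) = [0/1, 2/3)
  'd': [0/1 + 1/1*2/3, 0/1 + 1/1*5/6) = [2/3, 5/6) <- contains code 19/27
  'e': [0/1 + 1/1*5/6, 0/1 + 1/1*1/1) = [5/6, 1/1)
  emit 'd', narrow to [2/3, 5/6)
Step 2: interval [2/3, 5/6), width = 5/6 - 2/3 = 1/6
  'a': [2/3 + 1/6*0/1, 2/3 + 1/6*2/3) = [2/3, 7/9) <- contains code 19/27
  'd': [2/3 + 1/6*2/3, 2/3 + 1/6*5/6) = [7/9, 29/36)
  'e': [2/3 + 1/6*5/6, 2/3 + 1/6*1/1) = [29/36, 5/6)
  emit 'a', narrow to [2/3, 7/9)
Step 3: interval [2/3, 7/9), width = 7/9 - 2/3 = 1/9
  'a': [2/3 + 1/9*0/1, 2/3 + 1/9*2/3) = [2/3, 20/27) <- contains code 19/27
  'd': [2/3 + 1/9*2/3, 2/3 + 1/9*5/6) = [20/27, 41/54)
  'e': [2/3 + 1/9*5/6, 2/3 + 1/9*1/1) = [41/54, 7/9)
  emit 'a', narrow to [2/3, 20/27)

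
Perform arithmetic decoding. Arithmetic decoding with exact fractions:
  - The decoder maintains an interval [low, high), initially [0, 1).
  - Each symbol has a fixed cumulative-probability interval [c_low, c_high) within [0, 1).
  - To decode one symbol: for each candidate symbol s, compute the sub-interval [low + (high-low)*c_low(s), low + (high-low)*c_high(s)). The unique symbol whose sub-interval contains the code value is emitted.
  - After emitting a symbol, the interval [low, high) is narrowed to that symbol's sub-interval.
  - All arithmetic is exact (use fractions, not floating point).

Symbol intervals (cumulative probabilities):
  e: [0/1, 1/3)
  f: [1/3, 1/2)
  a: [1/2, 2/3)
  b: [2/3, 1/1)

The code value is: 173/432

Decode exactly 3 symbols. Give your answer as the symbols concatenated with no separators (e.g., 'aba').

Step 1: interval [0/1, 1/1), width = 1/1 - 0/1 = 1/1
  'e': [0/1 + 1/1*0/1, 0/1 + 1/1*1/3) = [0/1, 1/3)
  'f': [0/1 + 1/1*1/3, 0/1 + 1/1*1/2) = [1/3, 1/2) <- contains code 173/432
  'a': [0/1 + 1/1*1/2, 0/1 + 1/1*2/3) = [1/2, 2/3)
  'b': [0/1 + 1/1*2/3, 0/1 + 1/1*1/1) = [2/3, 1/1)
  emit 'f', narrow to [1/3, 1/2)
Step 2: interval [1/3, 1/2), width = 1/2 - 1/3 = 1/6
  'e': [1/3 + 1/6*0/1, 1/3 + 1/6*1/3) = [1/3, 7/18)
  'f': [1/3 + 1/6*1/3, 1/3 + 1/6*1/2) = [7/18, 5/12) <- contains code 173/432
  'a': [1/3 + 1/6*1/2, 1/3 + 1/6*2/3) = [5/12, 4/9)
  'b': [1/3 + 1/6*2/3, 1/3 + 1/6*1/1) = [4/9, 1/2)
  emit 'f', narrow to [7/18, 5/12)
Step 3: interval [7/18, 5/12), width = 5/12 - 7/18 = 1/36
  'e': [7/18 + 1/36*0/1, 7/18 + 1/36*1/3) = [7/18, 43/108)
  'f': [7/18 + 1/36*1/3, 7/18 + 1/36*1/2) = [43/108, 29/72) <- contains code 173/432
  'a': [7/18 + 1/36*1/2, 7/18 + 1/36*2/3) = [29/72, 11/27)
  'b': [7/18 + 1/36*2/3, 7/18 + 1/36*1/1) = [11/27, 5/12)
  emit 'f', narrow to [43/108, 29/72)

Answer: fff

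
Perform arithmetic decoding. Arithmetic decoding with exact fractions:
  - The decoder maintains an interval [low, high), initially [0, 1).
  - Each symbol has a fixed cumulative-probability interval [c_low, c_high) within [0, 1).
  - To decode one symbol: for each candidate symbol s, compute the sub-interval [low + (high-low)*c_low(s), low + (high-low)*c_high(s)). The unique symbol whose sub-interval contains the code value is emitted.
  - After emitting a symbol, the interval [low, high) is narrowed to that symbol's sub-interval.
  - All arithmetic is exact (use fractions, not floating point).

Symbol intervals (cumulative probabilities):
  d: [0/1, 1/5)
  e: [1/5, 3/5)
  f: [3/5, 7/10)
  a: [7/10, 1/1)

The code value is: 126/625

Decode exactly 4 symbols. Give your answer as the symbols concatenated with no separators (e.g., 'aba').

Step 1: interval [0/1, 1/1), width = 1/1 - 0/1 = 1/1
  'd': [0/1 + 1/1*0/1, 0/1 + 1/1*1/5) = [0/1, 1/5)
  'e': [0/1 + 1/1*1/5, 0/1 + 1/1*3/5) = [1/5, 3/5) <- contains code 126/625
  'f': [0/1 + 1/1*3/5, 0/1 + 1/1*7/10) = [3/5, 7/10)
  'a': [0/1 + 1/1*7/10, 0/1 + 1/1*1/1) = [7/10, 1/1)
  emit 'e', narrow to [1/5, 3/5)
Step 2: interval [1/5, 3/5), width = 3/5 - 1/5 = 2/5
  'd': [1/5 + 2/5*0/1, 1/5 + 2/5*1/5) = [1/5, 7/25) <- contains code 126/625
  'e': [1/5 + 2/5*1/5, 1/5 + 2/5*3/5) = [7/25, 11/25)
  'f': [1/5 + 2/5*3/5, 1/5 + 2/5*7/10) = [11/25, 12/25)
  'a': [1/5 + 2/5*7/10, 1/5 + 2/5*1/1) = [12/25, 3/5)
  emit 'd', narrow to [1/5, 7/25)
Step 3: interval [1/5, 7/25), width = 7/25 - 1/5 = 2/25
  'd': [1/5 + 2/25*0/1, 1/5 + 2/25*1/5) = [1/5, 27/125) <- contains code 126/625
  'e': [1/5 + 2/25*1/5, 1/5 + 2/25*3/5) = [27/125, 31/125)
  'f': [1/5 + 2/25*3/5, 1/5 + 2/25*7/10) = [31/125, 32/125)
  'a': [1/5 + 2/25*7/10, 1/5 + 2/25*1/1) = [32/125, 7/25)
  emit 'd', narrow to [1/5, 27/125)
Step 4: interval [1/5, 27/125), width = 27/125 - 1/5 = 2/125
  'd': [1/5 + 2/125*0/1, 1/5 + 2/125*1/5) = [1/5, 127/625) <- contains code 126/625
  'e': [1/5 + 2/125*1/5, 1/5 + 2/125*3/5) = [127/625, 131/625)
  'f': [1/5 + 2/125*3/5, 1/5 + 2/125*7/10) = [131/625, 132/625)
  'a': [1/5 + 2/125*7/10, 1/5 + 2/125*1/1) = [132/625, 27/125)
  emit 'd', narrow to [1/5, 127/625)

Answer: eddd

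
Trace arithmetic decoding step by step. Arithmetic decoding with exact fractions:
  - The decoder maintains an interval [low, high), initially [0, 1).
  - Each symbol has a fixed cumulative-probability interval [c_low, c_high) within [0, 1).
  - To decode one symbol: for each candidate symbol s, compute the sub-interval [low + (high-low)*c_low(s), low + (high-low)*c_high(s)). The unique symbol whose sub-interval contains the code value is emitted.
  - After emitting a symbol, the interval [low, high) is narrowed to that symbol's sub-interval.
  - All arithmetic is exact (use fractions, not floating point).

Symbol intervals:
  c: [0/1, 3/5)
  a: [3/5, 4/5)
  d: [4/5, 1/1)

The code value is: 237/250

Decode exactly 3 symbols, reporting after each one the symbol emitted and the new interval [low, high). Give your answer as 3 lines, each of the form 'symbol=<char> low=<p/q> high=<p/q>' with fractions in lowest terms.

Step 1: interval [0/1, 1/1), width = 1/1 - 0/1 = 1/1
  'c': [0/1 + 1/1*0/1, 0/1 + 1/1*3/5) = [0/1, 3/5)
  'a': [0/1 + 1/1*3/5, 0/1 + 1/1*4/5) = [3/5, 4/5)
  'd': [0/1 + 1/1*4/5, 0/1 + 1/1*1/1) = [4/5, 1/1) <- contains code 237/250
  emit 'd', narrow to [4/5, 1/1)
Step 2: interval [4/5, 1/1), width = 1/1 - 4/5 = 1/5
  'c': [4/5 + 1/5*0/1, 4/5 + 1/5*3/5) = [4/5, 23/25)
  'a': [4/5 + 1/5*3/5, 4/5 + 1/5*4/5) = [23/25, 24/25) <- contains code 237/250
  'd': [4/5 + 1/5*4/5, 4/5 + 1/5*1/1) = [24/25, 1/1)
  emit 'a', narrow to [23/25, 24/25)
Step 3: interval [23/25, 24/25), width = 24/25 - 23/25 = 1/25
  'c': [23/25 + 1/25*0/1, 23/25 + 1/25*3/5) = [23/25, 118/125)
  'a': [23/25 + 1/25*3/5, 23/25 + 1/25*4/5) = [118/125, 119/125) <- contains code 237/250
  'd': [23/25 + 1/25*4/5, 23/25 + 1/25*1/1) = [119/125, 24/25)
  emit 'a', narrow to [118/125, 119/125)

Answer: symbol=d low=4/5 high=1/1
symbol=a low=23/25 high=24/25
symbol=a low=118/125 high=119/125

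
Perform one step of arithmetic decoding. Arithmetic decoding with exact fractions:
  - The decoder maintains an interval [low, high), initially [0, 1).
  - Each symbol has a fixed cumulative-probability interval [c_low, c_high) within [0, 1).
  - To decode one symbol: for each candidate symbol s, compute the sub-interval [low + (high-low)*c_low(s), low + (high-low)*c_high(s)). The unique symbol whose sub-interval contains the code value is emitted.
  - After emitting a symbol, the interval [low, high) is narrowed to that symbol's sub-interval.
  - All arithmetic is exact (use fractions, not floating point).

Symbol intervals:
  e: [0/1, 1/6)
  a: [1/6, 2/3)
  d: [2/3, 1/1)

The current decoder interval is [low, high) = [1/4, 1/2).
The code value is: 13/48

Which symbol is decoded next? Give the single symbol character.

Interval width = high − low = 1/2 − 1/4 = 1/4
Scaled code = (code − low) / width = (13/48 − 1/4) / 1/4 = 1/12
  e: [0/1, 1/6) ← scaled code falls here ✓
  a: [1/6, 2/3) 
  d: [2/3, 1/1) 

Answer: e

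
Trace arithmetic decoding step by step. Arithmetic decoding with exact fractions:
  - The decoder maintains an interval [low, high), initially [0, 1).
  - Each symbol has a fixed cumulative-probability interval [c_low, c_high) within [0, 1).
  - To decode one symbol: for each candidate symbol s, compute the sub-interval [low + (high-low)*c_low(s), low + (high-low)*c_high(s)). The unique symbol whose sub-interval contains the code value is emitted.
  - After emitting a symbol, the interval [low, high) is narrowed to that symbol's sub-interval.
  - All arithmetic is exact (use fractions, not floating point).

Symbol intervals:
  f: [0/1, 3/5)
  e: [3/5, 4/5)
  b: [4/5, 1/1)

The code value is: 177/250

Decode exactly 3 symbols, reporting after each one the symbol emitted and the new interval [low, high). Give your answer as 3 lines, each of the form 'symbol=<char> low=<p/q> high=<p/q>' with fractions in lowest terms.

Step 1: interval [0/1, 1/1), width = 1/1 - 0/1 = 1/1
  'f': [0/1 + 1/1*0/1, 0/1 + 1/1*3/5) = [0/1, 3/5)
  'e': [0/1 + 1/1*3/5, 0/1 + 1/1*4/5) = [3/5, 4/5) <- contains code 177/250
  'b': [0/1 + 1/1*4/5, 0/1 + 1/1*1/1) = [4/5, 1/1)
  emit 'e', narrow to [3/5, 4/5)
Step 2: interval [3/5, 4/5), width = 4/5 - 3/5 = 1/5
  'f': [3/5 + 1/5*0/1, 3/5 + 1/5*3/5) = [3/5, 18/25) <- contains code 177/250
  'e': [3/5 + 1/5*3/5, 3/5 + 1/5*4/5) = [18/25, 19/25)
  'b': [3/5 + 1/5*4/5, 3/5 + 1/5*1/1) = [19/25, 4/5)
  emit 'f', narrow to [3/5, 18/25)
Step 3: interval [3/5, 18/25), width = 18/25 - 3/5 = 3/25
  'f': [3/5 + 3/25*0/1, 3/5 + 3/25*3/5) = [3/5, 84/125)
  'e': [3/5 + 3/25*3/5, 3/5 + 3/25*4/5) = [84/125, 87/125)
  'b': [3/5 + 3/25*4/5, 3/5 + 3/25*1/1) = [87/125, 18/25) <- contains code 177/250
  emit 'b', narrow to [87/125, 18/25)

Answer: symbol=e low=3/5 high=4/5
symbol=f low=3/5 high=18/25
symbol=b low=87/125 high=18/25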